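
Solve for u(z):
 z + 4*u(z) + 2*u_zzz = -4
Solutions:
 u(z) = C3*exp(-2^(1/3)*z) - z/4 + (C1*sin(2^(1/3)*sqrt(3)*z/2) + C2*cos(2^(1/3)*sqrt(3)*z/2))*exp(2^(1/3)*z/2) - 1


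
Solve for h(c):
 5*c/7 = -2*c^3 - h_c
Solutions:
 h(c) = C1 - c^4/2 - 5*c^2/14


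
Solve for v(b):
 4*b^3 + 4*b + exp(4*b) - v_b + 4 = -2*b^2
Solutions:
 v(b) = C1 + b^4 + 2*b^3/3 + 2*b^2 + 4*b + exp(4*b)/4


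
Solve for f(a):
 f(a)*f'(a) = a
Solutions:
 f(a) = -sqrt(C1 + a^2)
 f(a) = sqrt(C1 + a^2)


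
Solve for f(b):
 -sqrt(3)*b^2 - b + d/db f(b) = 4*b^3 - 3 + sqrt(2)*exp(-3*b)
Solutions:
 f(b) = C1 + b^4 + sqrt(3)*b^3/3 + b^2/2 - 3*b - sqrt(2)*exp(-3*b)/3


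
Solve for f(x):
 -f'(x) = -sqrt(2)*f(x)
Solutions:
 f(x) = C1*exp(sqrt(2)*x)


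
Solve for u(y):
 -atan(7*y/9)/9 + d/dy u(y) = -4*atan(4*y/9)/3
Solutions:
 u(y) = C1 - 4*y*atan(4*y/9)/3 + y*atan(7*y/9)/9 + 3*log(16*y^2 + 81)/2 - log(49*y^2 + 81)/14


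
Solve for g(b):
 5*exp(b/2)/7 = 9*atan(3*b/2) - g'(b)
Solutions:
 g(b) = C1 + 9*b*atan(3*b/2) - 10*exp(b/2)/7 - 3*log(9*b^2 + 4)


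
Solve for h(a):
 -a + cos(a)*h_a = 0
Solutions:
 h(a) = C1 + Integral(a/cos(a), a)


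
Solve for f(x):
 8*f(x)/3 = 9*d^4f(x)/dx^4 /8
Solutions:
 f(x) = C1*exp(-2*sqrt(2)*3^(1/4)*x/3) + C2*exp(2*sqrt(2)*3^(1/4)*x/3) + C3*sin(2*sqrt(2)*3^(1/4)*x/3) + C4*cos(2*sqrt(2)*3^(1/4)*x/3)


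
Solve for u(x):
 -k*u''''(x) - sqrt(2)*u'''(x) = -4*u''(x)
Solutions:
 u(x) = C1 + C2*x + C3*exp(sqrt(2)*x*(sqrt(8*k + 1) - 1)/(2*k)) + C4*exp(-sqrt(2)*x*(sqrt(8*k + 1) + 1)/(2*k))


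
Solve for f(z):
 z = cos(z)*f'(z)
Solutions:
 f(z) = C1 + Integral(z/cos(z), z)


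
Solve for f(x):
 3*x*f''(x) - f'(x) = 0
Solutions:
 f(x) = C1 + C2*x^(4/3)


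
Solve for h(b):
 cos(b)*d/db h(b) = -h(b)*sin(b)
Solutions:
 h(b) = C1*cos(b)


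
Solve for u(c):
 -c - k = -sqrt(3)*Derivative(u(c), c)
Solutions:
 u(c) = C1 + sqrt(3)*c^2/6 + sqrt(3)*c*k/3


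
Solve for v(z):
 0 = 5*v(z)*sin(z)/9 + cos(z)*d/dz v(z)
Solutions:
 v(z) = C1*cos(z)^(5/9)


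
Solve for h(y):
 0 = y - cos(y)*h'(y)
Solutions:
 h(y) = C1 + Integral(y/cos(y), y)


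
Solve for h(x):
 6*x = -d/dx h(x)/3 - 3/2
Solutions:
 h(x) = C1 - 9*x^2 - 9*x/2


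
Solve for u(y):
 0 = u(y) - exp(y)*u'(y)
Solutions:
 u(y) = C1*exp(-exp(-y))


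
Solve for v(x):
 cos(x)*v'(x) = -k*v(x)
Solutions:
 v(x) = C1*exp(k*(log(sin(x) - 1) - log(sin(x) + 1))/2)


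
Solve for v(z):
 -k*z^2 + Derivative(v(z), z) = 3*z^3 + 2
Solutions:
 v(z) = C1 + k*z^3/3 + 3*z^4/4 + 2*z


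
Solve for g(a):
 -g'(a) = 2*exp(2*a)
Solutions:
 g(a) = C1 - exp(2*a)


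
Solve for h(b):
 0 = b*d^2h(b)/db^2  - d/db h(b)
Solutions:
 h(b) = C1 + C2*b^2


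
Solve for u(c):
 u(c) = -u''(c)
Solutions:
 u(c) = C1*sin(c) + C2*cos(c)


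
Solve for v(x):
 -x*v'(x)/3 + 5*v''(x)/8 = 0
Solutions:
 v(x) = C1 + C2*erfi(2*sqrt(15)*x/15)


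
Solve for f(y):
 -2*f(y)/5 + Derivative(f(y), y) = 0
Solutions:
 f(y) = C1*exp(2*y/5)


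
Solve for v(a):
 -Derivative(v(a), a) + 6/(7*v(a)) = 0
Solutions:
 v(a) = -sqrt(C1 + 84*a)/7
 v(a) = sqrt(C1 + 84*a)/7


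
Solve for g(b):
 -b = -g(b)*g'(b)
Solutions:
 g(b) = -sqrt(C1 + b^2)
 g(b) = sqrt(C1 + b^2)


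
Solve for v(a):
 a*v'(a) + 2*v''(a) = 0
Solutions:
 v(a) = C1 + C2*erf(a/2)


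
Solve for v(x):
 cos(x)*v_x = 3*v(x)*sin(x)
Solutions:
 v(x) = C1/cos(x)^3


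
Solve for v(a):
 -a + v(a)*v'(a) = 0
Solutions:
 v(a) = -sqrt(C1 + a^2)
 v(a) = sqrt(C1 + a^2)


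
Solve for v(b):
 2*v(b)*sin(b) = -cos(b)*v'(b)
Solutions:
 v(b) = C1*cos(b)^2


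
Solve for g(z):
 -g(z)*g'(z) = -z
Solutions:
 g(z) = -sqrt(C1 + z^2)
 g(z) = sqrt(C1 + z^2)


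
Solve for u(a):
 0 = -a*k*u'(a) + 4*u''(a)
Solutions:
 u(a) = Piecewise((-sqrt(2)*sqrt(pi)*C1*erf(sqrt(2)*a*sqrt(-k)/4)/sqrt(-k) - C2, (k > 0) | (k < 0)), (-C1*a - C2, True))


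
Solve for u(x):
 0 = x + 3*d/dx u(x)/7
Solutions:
 u(x) = C1 - 7*x^2/6


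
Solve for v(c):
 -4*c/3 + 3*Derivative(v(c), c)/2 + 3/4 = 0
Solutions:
 v(c) = C1 + 4*c^2/9 - c/2


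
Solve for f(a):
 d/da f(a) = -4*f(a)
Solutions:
 f(a) = C1*exp(-4*a)


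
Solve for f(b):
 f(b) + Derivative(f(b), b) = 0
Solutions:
 f(b) = C1*exp(-b)


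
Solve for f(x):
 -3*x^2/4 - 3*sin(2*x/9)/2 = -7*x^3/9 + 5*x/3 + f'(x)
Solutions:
 f(x) = C1 + 7*x^4/36 - x^3/4 - 5*x^2/6 + 27*cos(2*x/9)/4


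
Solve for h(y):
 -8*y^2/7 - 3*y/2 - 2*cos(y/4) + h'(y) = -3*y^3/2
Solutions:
 h(y) = C1 - 3*y^4/8 + 8*y^3/21 + 3*y^2/4 + 8*sin(y/4)


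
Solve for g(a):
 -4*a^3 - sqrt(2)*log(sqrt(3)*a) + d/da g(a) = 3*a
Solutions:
 g(a) = C1 + a^4 + 3*a^2/2 + sqrt(2)*a*log(a) - sqrt(2)*a + sqrt(2)*a*log(3)/2


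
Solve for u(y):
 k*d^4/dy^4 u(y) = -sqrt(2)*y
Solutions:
 u(y) = C1 + C2*y + C3*y^2 + C4*y^3 - sqrt(2)*y^5/(120*k)


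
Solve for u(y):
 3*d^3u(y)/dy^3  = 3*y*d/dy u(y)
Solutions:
 u(y) = C1 + Integral(C2*airyai(y) + C3*airybi(y), y)


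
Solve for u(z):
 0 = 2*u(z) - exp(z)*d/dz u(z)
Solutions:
 u(z) = C1*exp(-2*exp(-z))


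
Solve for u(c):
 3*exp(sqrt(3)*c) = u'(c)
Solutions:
 u(c) = C1 + sqrt(3)*exp(sqrt(3)*c)


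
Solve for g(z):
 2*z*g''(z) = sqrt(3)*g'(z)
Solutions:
 g(z) = C1 + C2*z^(sqrt(3)/2 + 1)


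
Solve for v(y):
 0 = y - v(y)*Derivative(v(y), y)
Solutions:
 v(y) = -sqrt(C1 + y^2)
 v(y) = sqrt(C1 + y^2)


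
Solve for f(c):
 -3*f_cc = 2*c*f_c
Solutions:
 f(c) = C1 + C2*erf(sqrt(3)*c/3)


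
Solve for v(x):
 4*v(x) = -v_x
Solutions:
 v(x) = C1*exp(-4*x)


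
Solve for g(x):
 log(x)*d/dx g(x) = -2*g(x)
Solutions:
 g(x) = C1*exp(-2*li(x))


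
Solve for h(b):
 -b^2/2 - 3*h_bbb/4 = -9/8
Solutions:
 h(b) = C1 + C2*b + C3*b^2 - b^5/90 + b^3/4


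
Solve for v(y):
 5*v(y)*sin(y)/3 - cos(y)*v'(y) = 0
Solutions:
 v(y) = C1/cos(y)^(5/3)


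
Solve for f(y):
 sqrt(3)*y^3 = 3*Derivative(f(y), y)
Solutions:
 f(y) = C1 + sqrt(3)*y^4/12


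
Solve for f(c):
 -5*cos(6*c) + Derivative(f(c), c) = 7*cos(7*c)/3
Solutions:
 f(c) = C1 + 5*sin(6*c)/6 + sin(7*c)/3


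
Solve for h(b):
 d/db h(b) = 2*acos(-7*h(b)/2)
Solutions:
 Integral(1/acos(-7*_y/2), (_y, h(b))) = C1 + 2*b


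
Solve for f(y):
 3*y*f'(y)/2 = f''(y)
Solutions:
 f(y) = C1 + C2*erfi(sqrt(3)*y/2)


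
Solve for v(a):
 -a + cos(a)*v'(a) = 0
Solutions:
 v(a) = C1 + Integral(a/cos(a), a)


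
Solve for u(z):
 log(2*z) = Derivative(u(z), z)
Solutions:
 u(z) = C1 + z*log(z) - z + z*log(2)


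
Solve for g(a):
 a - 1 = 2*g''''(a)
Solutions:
 g(a) = C1 + C2*a + C3*a^2 + C4*a^3 + a^5/240 - a^4/48


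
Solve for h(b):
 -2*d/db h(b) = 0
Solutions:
 h(b) = C1


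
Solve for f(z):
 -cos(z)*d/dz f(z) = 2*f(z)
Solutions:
 f(z) = C1*(sin(z) - 1)/(sin(z) + 1)


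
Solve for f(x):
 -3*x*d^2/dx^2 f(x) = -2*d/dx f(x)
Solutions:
 f(x) = C1 + C2*x^(5/3)


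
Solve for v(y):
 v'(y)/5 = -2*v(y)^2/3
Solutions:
 v(y) = 3/(C1 + 10*y)


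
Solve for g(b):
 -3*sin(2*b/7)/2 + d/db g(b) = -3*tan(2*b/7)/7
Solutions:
 g(b) = C1 + 3*log(cos(2*b/7))/2 - 21*cos(2*b/7)/4


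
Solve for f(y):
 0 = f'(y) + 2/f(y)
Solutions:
 f(y) = -sqrt(C1 - 4*y)
 f(y) = sqrt(C1 - 4*y)


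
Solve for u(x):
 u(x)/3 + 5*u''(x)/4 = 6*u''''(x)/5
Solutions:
 u(x) = C1*exp(-sqrt(3)*x*sqrt(25 + sqrt(1265))/12) + C2*exp(sqrt(3)*x*sqrt(25 + sqrt(1265))/12) + C3*sin(sqrt(3)*x*sqrt(-25 + sqrt(1265))/12) + C4*cos(sqrt(3)*x*sqrt(-25 + sqrt(1265))/12)


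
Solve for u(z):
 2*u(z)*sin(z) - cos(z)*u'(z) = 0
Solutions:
 u(z) = C1/cos(z)^2


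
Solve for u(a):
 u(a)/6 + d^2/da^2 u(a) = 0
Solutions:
 u(a) = C1*sin(sqrt(6)*a/6) + C2*cos(sqrt(6)*a/6)


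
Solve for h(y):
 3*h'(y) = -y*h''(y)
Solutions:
 h(y) = C1 + C2/y^2


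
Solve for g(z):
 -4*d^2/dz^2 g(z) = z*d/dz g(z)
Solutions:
 g(z) = C1 + C2*erf(sqrt(2)*z/4)


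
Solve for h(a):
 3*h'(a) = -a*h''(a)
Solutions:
 h(a) = C1 + C2/a^2


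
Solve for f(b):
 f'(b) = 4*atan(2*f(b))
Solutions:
 Integral(1/atan(2*_y), (_y, f(b))) = C1 + 4*b


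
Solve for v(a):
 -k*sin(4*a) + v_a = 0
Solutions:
 v(a) = C1 - k*cos(4*a)/4


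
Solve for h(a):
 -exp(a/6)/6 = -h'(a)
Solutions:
 h(a) = C1 + exp(a/6)


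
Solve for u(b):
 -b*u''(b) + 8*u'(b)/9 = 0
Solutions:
 u(b) = C1 + C2*b^(17/9)


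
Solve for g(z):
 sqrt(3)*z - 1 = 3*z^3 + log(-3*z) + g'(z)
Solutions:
 g(z) = C1 - 3*z^4/4 + sqrt(3)*z^2/2 - z*log(-z) - z*log(3)


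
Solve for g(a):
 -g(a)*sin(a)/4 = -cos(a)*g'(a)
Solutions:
 g(a) = C1/cos(a)^(1/4)


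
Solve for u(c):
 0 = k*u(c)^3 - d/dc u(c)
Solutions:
 u(c) = -sqrt(2)*sqrt(-1/(C1 + c*k))/2
 u(c) = sqrt(2)*sqrt(-1/(C1 + c*k))/2


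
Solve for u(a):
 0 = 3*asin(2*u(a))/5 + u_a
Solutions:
 Integral(1/asin(2*_y), (_y, u(a))) = C1 - 3*a/5


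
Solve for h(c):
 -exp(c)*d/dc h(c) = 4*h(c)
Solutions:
 h(c) = C1*exp(4*exp(-c))


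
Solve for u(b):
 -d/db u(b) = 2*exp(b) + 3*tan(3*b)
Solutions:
 u(b) = C1 - 2*exp(b) + log(cos(3*b))


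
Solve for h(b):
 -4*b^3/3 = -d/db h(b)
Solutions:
 h(b) = C1 + b^4/3


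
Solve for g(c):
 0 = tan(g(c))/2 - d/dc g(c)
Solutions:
 g(c) = pi - asin(C1*exp(c/2))
 g(c) = asin(C1*exp(c/2))


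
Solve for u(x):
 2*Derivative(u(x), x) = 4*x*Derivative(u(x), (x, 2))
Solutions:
 u(x) = C1 + C2*x^(3/2)


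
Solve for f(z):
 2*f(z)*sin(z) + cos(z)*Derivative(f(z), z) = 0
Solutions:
 f(z) = C1*cos(z)^2


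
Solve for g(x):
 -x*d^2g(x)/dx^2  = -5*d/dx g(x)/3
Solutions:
 g(x) = C1 + C2*x^(8/3)


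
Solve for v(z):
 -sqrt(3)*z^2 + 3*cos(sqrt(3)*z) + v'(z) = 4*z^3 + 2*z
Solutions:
 v(z) = C1 + z^4 + sqrt(3)*z^3/3 + z^2 - sqrt(3)*sin(sqrt(3)*z)


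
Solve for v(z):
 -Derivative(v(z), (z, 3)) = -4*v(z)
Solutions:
 v(z) = C3*exp(2^(2/3)*z) + (C1*sin(2^(2/3)*sqrt(3)*z/2) + C2*cos(2^(2/3)*sqrt(3)*z/2))*exp(-2^(2/3)*z/2)


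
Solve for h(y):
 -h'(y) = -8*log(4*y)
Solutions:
 h(y) = C1 + 8*y*log(y) - 8*y + y*log(65536)


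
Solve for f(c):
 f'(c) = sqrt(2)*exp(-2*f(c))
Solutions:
 f(c) = log(-sqrt(C1 + 2*sqrt(2)*c))
 f(c) = log(C1 + 2*sqrt(2)*c)/2


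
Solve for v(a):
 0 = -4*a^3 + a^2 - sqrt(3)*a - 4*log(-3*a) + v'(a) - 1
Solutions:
 v(a) = C1 + a^4 - a^3/3 + sqrt(3)*a^2/2 + 4*a*log(-a) + a*(-3 + 4*log(3))


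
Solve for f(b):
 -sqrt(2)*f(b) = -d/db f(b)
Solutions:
 f(b) = C1*exp(sqrt(2)*b)


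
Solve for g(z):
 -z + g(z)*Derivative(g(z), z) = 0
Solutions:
 g(z) = -sqrt(C1 + z^2)
 g(z) = sqrt(C1 + z^2)


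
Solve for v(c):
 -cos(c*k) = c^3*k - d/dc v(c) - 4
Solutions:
 v(c) = C1 + c^4*k/4 - 4*c + sin(c*k)/k


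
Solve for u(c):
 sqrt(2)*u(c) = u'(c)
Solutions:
 u(c) = C1*exp(sqrt(2)*c)


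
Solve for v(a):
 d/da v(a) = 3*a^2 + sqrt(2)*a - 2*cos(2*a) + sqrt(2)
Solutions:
 v(a) = C1 + a^3 + sqrt(2)*a^2/2 + sqrt(2)*a - sin(2*a)


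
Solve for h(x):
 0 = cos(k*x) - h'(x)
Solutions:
 h(x) = C1 + sin(k*x)/k


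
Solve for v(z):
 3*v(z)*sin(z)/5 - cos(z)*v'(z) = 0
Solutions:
 v(z) = C1/cos(z)^(3/5)


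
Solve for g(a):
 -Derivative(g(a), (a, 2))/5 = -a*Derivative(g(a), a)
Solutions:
 g(a) = C1 + C2*erfi(sqrt(10)*a/2)


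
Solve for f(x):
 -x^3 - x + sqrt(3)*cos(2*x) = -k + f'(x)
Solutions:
 f(x) = C1 + k*x - x^4/4 - x^2/2 + sqrt(3)*sin(2*x)/2


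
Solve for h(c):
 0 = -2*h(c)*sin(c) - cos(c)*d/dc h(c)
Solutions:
 h(c) = C1*cos(c)^2


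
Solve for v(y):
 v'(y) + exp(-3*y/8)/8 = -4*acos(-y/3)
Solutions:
 v(y) = C1 - 4*y*acos(-y/3) - 4*sqrt(9 - y^2) + exp(-3*y/8)/3


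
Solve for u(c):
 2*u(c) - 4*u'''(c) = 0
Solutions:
 u(c) = C3*exp(2^(2/3)*c/2) + (C1*sin(2^(2/3)*sqrt(3)*c/4) + C2*cos(2^(2/3)*sqrt(3)*c/4))*exp(-2^(2/3)*c/4)


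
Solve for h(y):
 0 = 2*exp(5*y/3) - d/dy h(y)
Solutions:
 h(y) = C1 + 6*exp(5*y/3)/5


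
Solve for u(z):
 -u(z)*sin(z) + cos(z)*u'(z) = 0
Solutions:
 u(z) = C1/cos(z)


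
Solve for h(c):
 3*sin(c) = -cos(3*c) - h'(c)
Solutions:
 h(c) = C1 - sin(3*c)/3 + 3*cos(c)


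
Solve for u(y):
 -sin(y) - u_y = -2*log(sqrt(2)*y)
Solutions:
 u(y) = C1 + 2*y*log(y) - 2*y + y*log(2) + cos(y)


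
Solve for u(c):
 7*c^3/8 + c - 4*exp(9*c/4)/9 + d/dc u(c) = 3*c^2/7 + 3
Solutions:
 u(c) = C1 - 7*c^4/32 + c^3/7 - c^2/2 + 3*c + 16*exp(9*c/4)/81


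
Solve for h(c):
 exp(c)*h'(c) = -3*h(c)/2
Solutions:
 h(c) = C1*exp(3*exp(-c)/2)


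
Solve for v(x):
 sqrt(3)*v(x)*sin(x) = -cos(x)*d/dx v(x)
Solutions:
 v(x) = C1*cos(x)^(sqrt(3))


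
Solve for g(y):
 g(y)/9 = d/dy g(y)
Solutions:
 g(y) = C1*exp(y/9)


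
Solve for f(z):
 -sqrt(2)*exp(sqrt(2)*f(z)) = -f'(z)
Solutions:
 f(z) = sqrt(2)*(2*log(-1/(C1 + sqrt(2)*z)) - log(2))/4


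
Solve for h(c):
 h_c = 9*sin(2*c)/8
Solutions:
 h(c) = C1 - 9*cos(2*c)/16


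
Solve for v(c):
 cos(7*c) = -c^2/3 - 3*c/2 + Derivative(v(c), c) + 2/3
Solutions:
 v(c) = C1 + c^3/9 + 3*c^2/4 - 2*c/3 + sin(7*c)/7


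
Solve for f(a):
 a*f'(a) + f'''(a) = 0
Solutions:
 f(a) = C1 + Integral(C2*airyai(-a) + C3*airybi(-a), a)


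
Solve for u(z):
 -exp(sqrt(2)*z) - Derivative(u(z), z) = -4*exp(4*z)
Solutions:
 u(z) = C1 + exp(4*z) - sqrt(2)*exp(sqrt(2)*z)/2


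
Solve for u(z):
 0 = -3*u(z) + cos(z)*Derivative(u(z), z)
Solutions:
 u(z) = C1*(sin(z) + 1)^(3/2)/(sin(z) - 1)^(3/2)


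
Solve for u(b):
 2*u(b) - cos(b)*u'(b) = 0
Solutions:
 u(b) = C1*(sin(b) + 1)/(sin(b) - 1)


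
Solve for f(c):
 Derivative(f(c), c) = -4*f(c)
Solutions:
 f(c) = C1*exp(-4*c)


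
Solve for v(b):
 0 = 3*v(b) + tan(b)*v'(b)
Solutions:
 v(b) = C1/sin(b)^3


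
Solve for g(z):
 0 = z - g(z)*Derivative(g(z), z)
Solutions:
 g(z) = -sqrt(C1 + z^2)
 g(z) = sqrt(C1 + z^2)


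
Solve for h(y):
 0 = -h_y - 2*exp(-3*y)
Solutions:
 h(y) = C1 + 2*exp(-3*y)/3


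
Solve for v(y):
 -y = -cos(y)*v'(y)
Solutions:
 v(y) = C1 + Integral(y/cos(y), y)


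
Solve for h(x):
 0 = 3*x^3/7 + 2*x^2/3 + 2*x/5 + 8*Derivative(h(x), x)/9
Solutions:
 h(x) = C1 - 27*x^4/224 - x^3/4 - 9*x^2/40


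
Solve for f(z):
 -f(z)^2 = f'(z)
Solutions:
 f(z) = 1/(C1 + z)


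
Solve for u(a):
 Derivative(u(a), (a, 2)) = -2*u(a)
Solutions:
 u(a) = C1*sin(sqrt(2)*a) + C2*cos(sqrt(2)*a)


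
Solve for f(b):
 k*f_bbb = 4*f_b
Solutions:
 f(b) = C1 + C2*exp(-2*b*sqrt(1/k)) + C3*exp(2*b*sqrt(1/k))


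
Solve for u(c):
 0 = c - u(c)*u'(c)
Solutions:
 u(c) = -sqrt(C1 + c^2)
 u(c) = sqrt(C1 + c^2)


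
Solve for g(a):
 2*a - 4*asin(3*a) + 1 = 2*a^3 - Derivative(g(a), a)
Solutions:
 g(a) = C1 + a^4/2 - a^2 + 4*a*asin(3*a) - a + 4*sqrt(1 - 9*a^2)/3


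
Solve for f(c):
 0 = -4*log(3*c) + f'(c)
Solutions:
 f(c) = C1 + 4*c*log(c) - 4*c + c*log(81)


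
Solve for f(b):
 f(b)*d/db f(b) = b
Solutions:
 f(b) = -sqrt(C1 + b^2)
 f(b) = sqrt(C1 + b^2)


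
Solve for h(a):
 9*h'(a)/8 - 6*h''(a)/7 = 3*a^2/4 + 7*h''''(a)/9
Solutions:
 h(a) = C1 + C2*exp(-3*2^(1/3)*a*(-16/(147 + sqrt(23657))^(1/3) + 2^(1/3)*(147 + sqrt(23657))^(1/3))/56)*sin(3*2^(1/3)*sqrt(3)*a*(16/(147 + sqrt(23657))^(1/3) + 2^(1/3)*(147 + sqrt(23657))^(1/3))/56) + C3*exp(-3*2^(1/3)*a*(-16/(147 + sqrt(23657))^(1/3) + 2^(1/3)*(147 + sqrt(23657))^(1/3))/56)*cos(3*2^(1/3)*sqrt(3)*a*(16/(147 + sqrt(23657))^(1/3) + 2^(1/3)*(147 + sqrt(23657))^(1/3))/56) + C4*exp(3*2^(1/3)*a*(-16/(147 + sqrt(23657))^(1/3) + 2^(1/3)*(147 + sqrt(23657))^(1/3))/28) + 2*a^3/9 + 32*a^2/63 + 1024*a/1323


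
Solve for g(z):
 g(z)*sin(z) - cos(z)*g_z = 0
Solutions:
 g(z) = C1/cos(z)


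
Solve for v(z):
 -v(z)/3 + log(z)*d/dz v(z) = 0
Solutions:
 v(z) = C1*exp(li(z)/3)


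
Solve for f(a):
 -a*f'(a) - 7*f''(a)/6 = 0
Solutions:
 f(a) = C1 + C2*erf(sqrt(21)*a/7)


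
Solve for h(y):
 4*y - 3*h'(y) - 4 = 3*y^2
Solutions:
 h(y) = C1 - y^3/3 + 2*y^2/3 - 4*y/3


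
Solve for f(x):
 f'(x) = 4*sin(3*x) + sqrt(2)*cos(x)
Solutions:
 f(x) = C1 + sqrt(2)*sin(x) - 4*cos(3*x)/3


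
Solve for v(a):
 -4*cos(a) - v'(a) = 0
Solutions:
 v(a) = C1 - 4*sin(a)


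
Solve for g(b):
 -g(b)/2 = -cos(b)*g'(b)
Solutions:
 g(b) = C1*(sin(b) + 1)^(1/4)/(sin(b) - 1)^(1/4)


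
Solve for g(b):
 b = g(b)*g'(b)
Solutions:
 g(b) = -sqrt(C1 + b^2)
 g(b) = sqrt(C1 + b^2)


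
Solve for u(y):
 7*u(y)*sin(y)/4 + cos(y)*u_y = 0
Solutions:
 u(y) = C1*cos(y)^(7/4)


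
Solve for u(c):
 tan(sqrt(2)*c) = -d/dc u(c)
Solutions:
 u(c) = C1 + sqrt(2)*log(cos(sqrt(2)*c))/2


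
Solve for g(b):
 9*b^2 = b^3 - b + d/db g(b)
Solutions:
 g(b) = C1 - b^4/4 + 3*b^3 + b^2/2


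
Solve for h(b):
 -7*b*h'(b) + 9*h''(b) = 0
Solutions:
 h(b) = C1 + C2*erfi(sqrt(14)*b/6)


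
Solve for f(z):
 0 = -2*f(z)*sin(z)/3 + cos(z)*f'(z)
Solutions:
 f(z) = C1/cos(z)^(2/3)


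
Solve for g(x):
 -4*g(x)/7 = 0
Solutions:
 g(x) = 0


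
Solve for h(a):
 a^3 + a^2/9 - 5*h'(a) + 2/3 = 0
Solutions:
 h(a) = C1 + a^4/20 + a^3/135 + 2*a/15


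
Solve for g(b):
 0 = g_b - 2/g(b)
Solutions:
 g(b) = -sqrt(C1 + 4*b)
 g(b) = sqrt(C1 + 4*b)


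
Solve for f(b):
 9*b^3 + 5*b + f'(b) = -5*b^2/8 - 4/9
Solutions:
 f(b) = C1 - 9*b^4/4 - 5*b^3/24 - 5*b^2/2 - 4*b/9


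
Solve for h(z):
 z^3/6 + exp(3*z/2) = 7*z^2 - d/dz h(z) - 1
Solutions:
 h(z) = C1 - z^4/24 + 7*z^3/3 - z - 2*exp(3*z/2)/3


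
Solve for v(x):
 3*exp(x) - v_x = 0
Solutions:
 v(x) = C1 + 3*exp(x)


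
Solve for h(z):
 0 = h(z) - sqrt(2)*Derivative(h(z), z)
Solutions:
 h(z) = C1*exp(sqrt(2)*z/2)


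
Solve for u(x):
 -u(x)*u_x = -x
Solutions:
 u(x) = -sqrt(C1 + x^2)
 u(x) = sqrt(C1 + x^2)


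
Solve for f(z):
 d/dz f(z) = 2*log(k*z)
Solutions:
 f(z) = C1 + 2*z*log(k*z) - 2*z


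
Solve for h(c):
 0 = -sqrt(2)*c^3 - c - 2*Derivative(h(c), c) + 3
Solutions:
 h(c) = C1 - sqrt(2)*c^4/8 - c^2/4 + 3*c/2


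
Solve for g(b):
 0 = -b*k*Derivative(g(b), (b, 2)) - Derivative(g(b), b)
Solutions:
 g(b) = C1 + b^(((re(k) - 1)*re(k) + im(k)^2)/(re(k)^2 + im(k)^2))*(C2*sin(log(b)*Abs(im(k))/(re(k)^2 + im(k)^2)) + C3*cos(log(b)*im(k)/(re(k)^2 + im(k)^2)))


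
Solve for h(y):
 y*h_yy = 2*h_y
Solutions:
 h(y) = C1 + C2*y^3


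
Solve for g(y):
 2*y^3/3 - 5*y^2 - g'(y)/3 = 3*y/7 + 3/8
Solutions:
 g(y) = C1 + y^4/2 - 5*y^3 - 9*y^2/14 - 9*y/8


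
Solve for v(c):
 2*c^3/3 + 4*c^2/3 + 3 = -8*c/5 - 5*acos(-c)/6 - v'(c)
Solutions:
 v(c) = C1 - c^4/6 - 4*c^3/9 - 4*c^2/5 - 5*c*acos(-c)/6 - 3*c - 5*sqrt(1 - c^2)/6


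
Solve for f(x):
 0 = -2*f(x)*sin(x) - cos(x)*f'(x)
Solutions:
 f(x) = C1*cos(x)^2


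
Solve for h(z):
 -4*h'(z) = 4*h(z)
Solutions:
 h(z) = C1*exp(-z)


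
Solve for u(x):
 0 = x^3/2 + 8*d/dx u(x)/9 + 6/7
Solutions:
 u(x) = C1 - 9*x^4/64 - 27*x/28


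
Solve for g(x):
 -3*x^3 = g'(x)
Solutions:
 g(x) = C1 - 3*x^4/4


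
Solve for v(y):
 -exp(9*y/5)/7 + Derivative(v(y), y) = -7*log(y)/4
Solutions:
 v(y) = C1 - 7*y*log(y)/4 + 7*y/4 + 5*exp(9*y/5)/63


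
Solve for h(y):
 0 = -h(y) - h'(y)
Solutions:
 h(y) = C1*exp(-y)


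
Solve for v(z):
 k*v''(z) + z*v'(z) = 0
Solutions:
 v(z) = C1 + C2*sqrt(k)*erf(sqrt(2)*z*sqrt(1/k)/2)


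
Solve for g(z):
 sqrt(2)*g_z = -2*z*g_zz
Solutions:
 g(z) = C1 + C2*z^(1 - sqrt(2)/2)


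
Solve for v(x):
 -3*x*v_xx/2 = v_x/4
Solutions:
 v(x) = C1 + C2*x^(5/6)


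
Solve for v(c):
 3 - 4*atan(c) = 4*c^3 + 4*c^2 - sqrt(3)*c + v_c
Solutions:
 v(c) = C1 - c^4 - 4*c^3/3 + sqrt(3)*c^2/2 - 4*c*atan(c) + 3*c + 2*log(c^2 + 1)


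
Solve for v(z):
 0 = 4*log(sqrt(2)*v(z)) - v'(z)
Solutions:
 -Integral(1/(2*log(_y) + log(2)), (_y, v(z)))/2 = C1 - z


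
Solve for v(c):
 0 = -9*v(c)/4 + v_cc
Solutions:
 v(c) = C1*exp(-3*c/2) + C2*exp(3*c/2)


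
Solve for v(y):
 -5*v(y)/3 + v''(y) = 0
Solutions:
 v(y) = C1*exp(-sqrt(15)*y/3) + C2*exp(sqrt(15)*y/3)


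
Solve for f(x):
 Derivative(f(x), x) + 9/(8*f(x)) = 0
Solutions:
 f(x) = -sqrt(C1 - 9*x)/2
 f(x) = sqrt(C1 - 9*x)/2


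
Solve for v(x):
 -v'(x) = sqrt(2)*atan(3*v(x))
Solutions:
 Integral(1/atan(3*_y), (_y, v(x))) = C1 - sqrt(2)*x


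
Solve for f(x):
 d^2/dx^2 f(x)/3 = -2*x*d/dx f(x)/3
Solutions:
 f(x) = C1 + C2*erf(x)


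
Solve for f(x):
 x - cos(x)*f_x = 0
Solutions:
 f(x) = C1 + Integral(x/cos(x), x)


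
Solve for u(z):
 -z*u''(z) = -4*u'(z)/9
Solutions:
 u(z) = C1 + C2*z^(13/9)


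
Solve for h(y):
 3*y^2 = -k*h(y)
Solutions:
 h(y) = -3*y^2/k


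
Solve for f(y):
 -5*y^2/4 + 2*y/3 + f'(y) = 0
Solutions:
 f(y) = C1 + 5*y^3/12 - y^2/3


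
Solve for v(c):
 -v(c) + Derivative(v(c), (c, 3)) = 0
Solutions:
 v(c) = C3*exp(c) + (C1*sin(sqrt(3)*c/2) + C2*cos(sqrt(3)*c/2))*exp(-c/2)


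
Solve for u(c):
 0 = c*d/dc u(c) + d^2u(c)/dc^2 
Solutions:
 u(c) = C1 + C2*erf(sqrt(2)*c/2)


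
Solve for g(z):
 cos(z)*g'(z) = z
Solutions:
 g(z) = C1 + Integral(z/cos(z), z)


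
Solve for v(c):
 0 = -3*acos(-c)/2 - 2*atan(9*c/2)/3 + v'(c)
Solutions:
 v(c) = C1 + 3*c*acos(-c)/2 + 2*c*atan(9*c/2)/3 + 3*sqrt(1 - c^2)/2 - 2*log(81*c^2 + 4)/27


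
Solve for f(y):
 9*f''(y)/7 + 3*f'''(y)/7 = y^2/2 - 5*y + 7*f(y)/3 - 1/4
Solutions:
 f(y) = C1*exp(-y*(18^(1/3)/(2*(7*sqrt(13) + 31)^(1/3)) + 12^(1/3)*(7*sqrt(13) + 31)^(1/3)/12 + 1))*sin(2^(1/3)*3^(1/6)*y*(-2^(1/3)*3^(2/3)*(7*sqrt(13) + 31)^(1/3) + 18/(7*sqrt(13) + 31)^(1/3))/12) + C2*exp(-y*(18^(1/3)/(2*(7*sqrt(13) + 31)^(1/3)) + 12^(1/3)*(7*sqrt(13) + 31)^(1/3)/12 + 1))*cos(2^(1/3)*3^(1/6)*y*(-2^(1/3)*3^(2/3)*(7*sqrt(13) + 31)^(1/3) + 18/(7*sqrt(13) + 31)^(1/3))/12) + C3*exp(y*(-1 + 18^(1/3)/(7*sqrt(13) + 31)^(1/3) + 12^(1/3)*(7*sqrt(13) + 31)^(1/3)/6)) - 3*y^2/14 + 15*y/7 - 177/1372


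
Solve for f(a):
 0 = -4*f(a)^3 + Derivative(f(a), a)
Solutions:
 f(a) = -sqrt(2)*sqrt(-1/(C1 + 4*a))/2
 f(a) = sqrt(2)*sqrt(-1/(C1 + 4*a))/2


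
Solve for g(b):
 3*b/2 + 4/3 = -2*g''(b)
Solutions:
 g(b) = C1 + C2*b - b^3/8 - b^2/3


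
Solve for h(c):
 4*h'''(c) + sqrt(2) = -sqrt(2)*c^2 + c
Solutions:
 h(c) = C1 + C2*c + C3*c^2 - sqrt(2)*c^5/240 + c^4/96 - sqrt(2)*c^3/24


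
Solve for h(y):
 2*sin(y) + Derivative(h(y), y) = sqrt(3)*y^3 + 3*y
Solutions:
 h(y) = C1 + sqrt(3)*y^4/4 + 3*y^2/2 + 2*cos(y)


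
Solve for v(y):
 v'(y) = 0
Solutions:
 v(y) = C1


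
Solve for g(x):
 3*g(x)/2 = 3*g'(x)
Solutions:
 g(x) = C1*exp(x/2)


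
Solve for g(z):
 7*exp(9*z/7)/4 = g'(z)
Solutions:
 g(z) = C1 + 49*exp(9*z/7)/36


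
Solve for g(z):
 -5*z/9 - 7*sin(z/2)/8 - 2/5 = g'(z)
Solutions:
 g(z) = C1 - 5*z^2/18 - 2*z/5 + 7*cos(z/2)/4


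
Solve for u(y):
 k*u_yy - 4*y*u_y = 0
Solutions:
 u(y) = C1 + C2*erf(sqrt(2)*y*sqrt(-1/k))/sqrt(-1/k)


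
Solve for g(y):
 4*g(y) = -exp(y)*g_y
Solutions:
 g(y) = C1*exp(4*exp(-y))


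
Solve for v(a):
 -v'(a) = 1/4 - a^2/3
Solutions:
 v(a) = C1 + a^3/9 - a/4


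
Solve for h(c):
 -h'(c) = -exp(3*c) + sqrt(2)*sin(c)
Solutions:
 h(c) = C1 + exp(3*c)/3 + sqrt(2)*cos(c)


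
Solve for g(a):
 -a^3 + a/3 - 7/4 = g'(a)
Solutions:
 g(a) = C1 - a^4/4 + a^2/6 - 7*a/4


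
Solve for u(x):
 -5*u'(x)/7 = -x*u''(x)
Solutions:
 u(x) = C1 + C2*x^(12/7)


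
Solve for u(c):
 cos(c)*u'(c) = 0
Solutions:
 u(c) = C1


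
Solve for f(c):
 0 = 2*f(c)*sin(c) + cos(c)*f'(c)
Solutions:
 f(c) = C1*cos(c)^2


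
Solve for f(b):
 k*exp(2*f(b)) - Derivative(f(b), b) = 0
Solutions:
 f(b) = log(-sqrt(-1/(C1 + b*k))) - log(2)/2
 f(b) = log(-1/(C1 + b*k))/2 - log(2)/2


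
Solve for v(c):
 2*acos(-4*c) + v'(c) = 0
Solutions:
 v(c) = C1 - 2*c*acos(-4*c) - sqrt(1 - 16*c^2)/2


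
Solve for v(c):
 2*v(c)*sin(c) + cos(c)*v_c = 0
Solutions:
 v(c) = C1*cos(c)^2


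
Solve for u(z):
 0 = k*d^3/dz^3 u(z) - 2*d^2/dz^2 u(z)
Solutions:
 u(z) = C1 + C2*z + C3*exp(2*z/k)


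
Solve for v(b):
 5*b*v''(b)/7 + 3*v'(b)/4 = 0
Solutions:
 v(b) = C1 + C2/b^(1/20)


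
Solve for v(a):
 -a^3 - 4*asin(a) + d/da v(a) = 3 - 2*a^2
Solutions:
 v(a) = C1 + a^4/4 - 2*a^3/3 + 4*a*asin(a) + 3*a + 4*sqrt(1 - a^2)


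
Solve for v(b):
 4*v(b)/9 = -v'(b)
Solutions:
 v(b) = C1*exp(-4*b/9)


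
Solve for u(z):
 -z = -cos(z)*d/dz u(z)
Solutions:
 u(z) = C1 + Integral(z/cos(z), z)


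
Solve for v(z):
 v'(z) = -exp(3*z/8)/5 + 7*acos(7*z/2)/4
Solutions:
 v(z) = C1 + 7*z*acos(7*z/2)/4 - sqrt(4 - 49*z^2)/4 - 8*exp(3*z/8)/15


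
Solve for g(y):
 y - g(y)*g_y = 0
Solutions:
 g(y) = -sqrt(C1 + y^2)
 g(y) = sqrt(C1 + y^2)


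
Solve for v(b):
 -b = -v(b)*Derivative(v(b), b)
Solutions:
 v(b) = -sqrt(C1 + b^2)
 v(b) = sqrt(C1 + b^2)


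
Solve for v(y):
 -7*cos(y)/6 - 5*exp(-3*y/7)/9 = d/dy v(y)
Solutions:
 v(y) = C1 - 7*sin(y)/6 + 35*exp(-3*y/7)/27


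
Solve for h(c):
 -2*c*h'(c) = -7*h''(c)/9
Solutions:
 h(c) = C1 + C2*erfi(3*sqrt(7)*c/7)


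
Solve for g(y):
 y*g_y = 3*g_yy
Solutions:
 g(y) = C1 + C2*erfi(sqrt(6)*y/6)


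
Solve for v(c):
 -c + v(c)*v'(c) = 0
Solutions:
 v(c) = -sqrt(C1 + c^2)
 v(c) = sqrt(C1 + c^2)


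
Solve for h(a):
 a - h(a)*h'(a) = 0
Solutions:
 h(a) = -sqrt(C1 + a^2)
 h(a) = sqrt(C1 + a^2)


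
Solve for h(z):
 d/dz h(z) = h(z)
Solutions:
 h(z) = C1*exp(z)


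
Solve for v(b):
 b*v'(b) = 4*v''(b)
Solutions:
 v(b) = C1 + C2*erfi(sqrt(2)*b/4)


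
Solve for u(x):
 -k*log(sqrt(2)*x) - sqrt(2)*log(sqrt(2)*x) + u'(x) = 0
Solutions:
 u(x) = C1 + k*x*log(x) - k*x + k*x*log(2)/2 + sqrt(2)*x*log(x) - sqrt(2)*x + sqrt(2)*x*log(2)/2


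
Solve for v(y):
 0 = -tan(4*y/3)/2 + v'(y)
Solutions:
 v(y) = C1 - 3*log(cos(4*y/3))/8


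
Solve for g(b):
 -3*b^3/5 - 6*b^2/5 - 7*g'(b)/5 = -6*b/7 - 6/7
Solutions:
 g(b) = C1 - 3*b^4/28 - 2*b^3/7 + 15*b^2/49 + 30*b/49


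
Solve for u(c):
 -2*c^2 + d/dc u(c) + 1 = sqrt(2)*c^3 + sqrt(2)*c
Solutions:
 u(c) = C1 + sqrt(2)*c^4/4 + 2*c^3/3 + sqrt(2)*c^2/2 - c


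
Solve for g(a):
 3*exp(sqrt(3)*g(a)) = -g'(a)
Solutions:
 g(a) = sqrt(3)*(2*log(1/(C1 + 3*a)) - log(3))/6


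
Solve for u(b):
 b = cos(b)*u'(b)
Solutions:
 u(b) = C1 + Integral(b/cos(b), b)


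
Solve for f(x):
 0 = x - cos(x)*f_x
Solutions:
 f(x) = C1 + Integral(x/cos(x), x)


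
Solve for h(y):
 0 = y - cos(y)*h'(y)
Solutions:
 h(y) = C1 + Integral(y/cos(y), y)


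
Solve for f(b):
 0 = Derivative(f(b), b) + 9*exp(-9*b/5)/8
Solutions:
 f(b) = C1 + 5*exp(-9*b/5)/8


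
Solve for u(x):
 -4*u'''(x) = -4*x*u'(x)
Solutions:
 u(x) = C1 + Integral(C2*airyai(x) + C3*airybi(x), x)


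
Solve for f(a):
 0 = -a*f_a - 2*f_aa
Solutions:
 f(a) = C1 + C2*erf(a/2)


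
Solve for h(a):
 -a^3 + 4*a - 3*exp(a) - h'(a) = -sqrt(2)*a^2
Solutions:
 h(a) = C1 - a^4/4 + sqrt(2)*a^3/3 + 2*a^2 - 3*exp(a)


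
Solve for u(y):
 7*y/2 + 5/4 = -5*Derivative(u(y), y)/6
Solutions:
 u(y) = C1 - 21*y^2/10 - 3*y/2


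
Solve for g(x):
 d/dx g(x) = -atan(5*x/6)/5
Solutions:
 g(x) = C1 - x*atan(5*x/6)/5 + 3*log(25*x^2 + 36)/25


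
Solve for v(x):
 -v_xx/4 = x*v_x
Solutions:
 v(x) = C1 + C2*erf(sqrt(2)*x)


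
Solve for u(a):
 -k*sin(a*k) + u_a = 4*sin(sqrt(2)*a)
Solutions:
 u(a) = C1 - 2*sqrt(2)*cos(sqrt(2)*a) - cos(a*k)


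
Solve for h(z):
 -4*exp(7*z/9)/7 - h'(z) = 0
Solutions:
 h(z) = C1 - 36*exp(7*z/9)/49


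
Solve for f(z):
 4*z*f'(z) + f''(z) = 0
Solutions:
 f(z) = C1 + C2*erf(sqrt(2)*z)


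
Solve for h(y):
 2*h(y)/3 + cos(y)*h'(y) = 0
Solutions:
 h(y) = C1*(sin(y) - 1)^(1/3)/(sin(y) + 1)^(1/3)


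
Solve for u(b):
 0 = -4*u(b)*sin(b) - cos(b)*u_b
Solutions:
 u(b) = C1*cos(b)^4


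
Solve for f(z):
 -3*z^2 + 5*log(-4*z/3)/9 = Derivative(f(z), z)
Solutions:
 f(z) = C1 - z^3 + 5*z*log(-z)/9 + 5*z*(-log(3) - 1 + 2*log(2))/9


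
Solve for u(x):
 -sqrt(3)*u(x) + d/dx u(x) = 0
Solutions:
 u(x) = C1*exp(sqrt(3)*x)


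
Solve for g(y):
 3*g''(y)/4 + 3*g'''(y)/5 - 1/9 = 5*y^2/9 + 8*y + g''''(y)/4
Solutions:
 g(y) = C1 + C2*y + C3*exp(y*(6 - sqrt(111))/5) + C4*exp(y*(6 + sqrt(111))/5) + 5*y^4/81 + 128*y^3/81 - 1406*y^2/405


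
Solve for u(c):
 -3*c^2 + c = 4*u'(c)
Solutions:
 u(c) = C1 - c^3/4 + c^2/8


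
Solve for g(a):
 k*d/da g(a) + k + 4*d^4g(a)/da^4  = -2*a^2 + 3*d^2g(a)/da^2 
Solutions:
 g(a) = C1 + C2*exp(-a*((k + sqrt(k^2 - 1))^(1/3) + (k + sqrt(k^2 - 1))^(-1/3))/2) + C3*exp(a*((k + sqrt(k^2 - 1))^(1/3)/4 - sqrt(3)*I*(k + sqrt(k^2 - 1))^(1/3)/4 - 1/((-1 + sqrt(3)*I)*(k + sqrt(k^2 - 1))^(1/3)))) + C4*exp(a*((k + sqrt(k^2 - 1))^(1/3)/4 + sqrt(3)*I*(k + sqrt(k^2 - 1))^(1/3)/4 + 1/((1 + sqrt(3)*I)*(k + sqrt(k^2 - 1))^(1/3)))) - 2*a^3/(3*k) - 6*a^2/k^2 - a - 36*a/k^3


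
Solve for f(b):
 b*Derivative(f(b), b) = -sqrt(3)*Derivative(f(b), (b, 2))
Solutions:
 f(b) = C1 + C2*erf(sqrt(2)*3^(3/4)*b/6)


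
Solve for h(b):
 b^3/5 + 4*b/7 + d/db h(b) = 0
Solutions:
 h(b) = C1 - b^4/20 - 2*b^2/7


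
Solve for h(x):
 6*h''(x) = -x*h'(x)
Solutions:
 h(x) = C1 + C2*erf(sqrt(3)*x/6)


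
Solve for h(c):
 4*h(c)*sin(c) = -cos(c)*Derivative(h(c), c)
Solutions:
 h(c) = C1*cos(c)^4


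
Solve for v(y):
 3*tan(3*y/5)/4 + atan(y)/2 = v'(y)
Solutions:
 v(y) = C1 + y*atan(y)/2 - log(y^2 + 1)/4 - 5*log(cos(3*y/5))/4


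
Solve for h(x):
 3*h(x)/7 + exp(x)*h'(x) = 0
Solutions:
 h(x) = C1*exp(3*exp(-x)/7)


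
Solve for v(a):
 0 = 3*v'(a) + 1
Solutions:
 v(a) = C1 - a/3


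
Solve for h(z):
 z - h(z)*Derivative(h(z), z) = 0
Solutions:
 h(z) = -sqrt(C1 + z^2)
 h(z) = sqrt(C1 + z^2)


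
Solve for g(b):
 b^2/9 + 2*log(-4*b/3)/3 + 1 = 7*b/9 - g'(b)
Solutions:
 g(b) = C1 - b^3/27 + 7*b^2/18 - 2*b*log(-b)/3 + b*(-2*log(2) - 1/3 + 2*log(6)/3)


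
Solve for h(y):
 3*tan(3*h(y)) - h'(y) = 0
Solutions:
 h(y) = -asin(C1*exp(9*y))/3 + pi/3
 h(y) = asin(C1*exp(9*y))/3


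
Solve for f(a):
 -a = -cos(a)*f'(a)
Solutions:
 f(a) = C1 + Integral(a/cos(a), a)


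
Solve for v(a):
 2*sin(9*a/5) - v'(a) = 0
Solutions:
 v(a) = C1 - 10*cos(9*a/5)/9


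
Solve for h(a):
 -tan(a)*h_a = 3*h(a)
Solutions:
 h(a) = C1/sin(a)^3


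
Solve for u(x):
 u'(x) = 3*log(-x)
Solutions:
 u(x) = C1 + 3*x*log(-x) - 3*x


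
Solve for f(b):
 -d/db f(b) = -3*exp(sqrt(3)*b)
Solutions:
 f(b) = C1 + sqrt(3)*exp(sqrt(3)*b)


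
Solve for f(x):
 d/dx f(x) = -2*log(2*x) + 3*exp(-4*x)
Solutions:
 f(x) = C1 - 2*x*log(x) + 2*x*(1 - log(2)) - 3*exp(-4*x)/4


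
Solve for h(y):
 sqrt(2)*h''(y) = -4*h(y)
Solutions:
 h(y) = C1*sin(2^(3/4)*y) + C2*cos(2^(3/4)*y)


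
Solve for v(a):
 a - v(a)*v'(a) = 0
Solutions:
 v(a) = -sqrt(C1 + a^2)
 v(a) = sqrt(C1 + a^2)


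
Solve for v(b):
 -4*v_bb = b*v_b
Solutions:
 v(b) = C1 + C2*erf(sqrt(2)*b/4)


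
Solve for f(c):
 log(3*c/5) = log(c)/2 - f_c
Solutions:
 f(c) = C1 - c*log(c)/2 + c/2 + c*log(5/3)


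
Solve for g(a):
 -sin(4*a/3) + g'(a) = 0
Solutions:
 g(a) = C1 - 3*cos(4*a/3)/4


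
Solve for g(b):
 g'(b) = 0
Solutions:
 g(b) = C1


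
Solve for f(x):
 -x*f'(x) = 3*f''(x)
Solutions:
 f(x) = C1 + C2*erf(sqrt(6)*x/6)


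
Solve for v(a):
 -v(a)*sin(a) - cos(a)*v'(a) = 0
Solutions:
 v(a) = C1*cos(a)


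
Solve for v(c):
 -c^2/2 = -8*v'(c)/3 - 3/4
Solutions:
 v(c) = C1 + c^3/16 - 9*c/32


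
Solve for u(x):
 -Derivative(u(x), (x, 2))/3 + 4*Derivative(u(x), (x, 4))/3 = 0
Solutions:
 u(x) = C1 + C2*x + C3*exp(-x/2) + C4*exp(x/2)


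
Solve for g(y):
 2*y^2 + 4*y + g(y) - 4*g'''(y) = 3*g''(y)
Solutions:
 g(y) = C1*exp(-y*((4*sqrt(3) + 7)^(-1/3) + 2 + (4*sqrt(3) + 7)^(1/3))/8)*sin(sqrt(3)*y*(-(4*sqrt(3) + 7)^(1/3) + (4*sqrt(3) + 7)^(-1/3))/8) + C2*exp(-y*((4*sqrt(3) + 7)^(-1/3) + 2 + (4*sqrt(3) + 7)^(1/3))/8)*cos(sqrt(3)*y*(-(4*sqrt(3) + 7)^(1/3) + (4*sqrt(3) + 7)^(-1/3))/8) + C3*exp(y*(-1 + (4*sqrt(3) + 7)^(-1/3) + (4*sqrt(3) + 7)^(1/3))/4) - 2*y^2 - 4*y - 12


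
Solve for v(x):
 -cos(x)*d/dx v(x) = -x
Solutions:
 v(x) = C1 + Integral(x/cos(x), x)


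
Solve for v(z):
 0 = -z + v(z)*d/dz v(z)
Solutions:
 v(z) = -sqrt(C1 + z^2)
 v(z) = sqrt(C1 + z^2)


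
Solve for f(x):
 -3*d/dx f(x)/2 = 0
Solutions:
 f(x) = C1


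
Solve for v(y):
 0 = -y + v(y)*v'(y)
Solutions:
 v(y) = -sqrt(C1 + y^2)
 v(y) = sqrt(C1 + y^2)


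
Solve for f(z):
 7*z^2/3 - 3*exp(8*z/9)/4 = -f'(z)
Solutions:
 f(z) = C1 - 7*z^3/9 + 27*exp(8*z/9)/32


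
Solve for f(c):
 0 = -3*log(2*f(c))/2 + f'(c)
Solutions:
 -2*Integral(1/(log(_y) + log(2)), (_y, f(c)))/3 = C1 - c


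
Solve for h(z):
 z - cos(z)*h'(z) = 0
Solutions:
 h(z) = C1 + Integral(z/cos(z), z)


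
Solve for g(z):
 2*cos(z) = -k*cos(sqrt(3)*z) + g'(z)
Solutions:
 g(z) = C1 + sqrt(3)*k*sin(sqrt(3)*z)/3 + 2*sin(z)


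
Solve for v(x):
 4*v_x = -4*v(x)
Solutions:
 v(x) = C1*exp(-x)


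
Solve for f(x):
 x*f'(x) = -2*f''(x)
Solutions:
 f(x) = C1 + C2*erf(x/2)


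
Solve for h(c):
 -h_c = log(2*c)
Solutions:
 h(c) = C1 - c*log(c) - c*log(2) + c


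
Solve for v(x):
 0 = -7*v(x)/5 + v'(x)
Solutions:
 v(x) = C1*exp(7*x/5)


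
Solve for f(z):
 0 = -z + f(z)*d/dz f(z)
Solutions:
 f(z) = -sqrt(C1 + z^2)
 f(z) = sqrt(C1 + z^2)


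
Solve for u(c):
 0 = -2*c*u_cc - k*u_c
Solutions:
 u(c) = C1 + c^(1 - re(k)/2)*(C2*sin(log(c)*Abs(im(k))/2) + C3*cos(log(c)*im(k)/2))


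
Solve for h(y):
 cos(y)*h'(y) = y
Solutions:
 h(y) = C1 + Integral(y/cos(y), y)


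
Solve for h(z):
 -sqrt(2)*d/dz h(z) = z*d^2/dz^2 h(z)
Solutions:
 h(z) = C1 + C2*z^(1 - sqrt(2))


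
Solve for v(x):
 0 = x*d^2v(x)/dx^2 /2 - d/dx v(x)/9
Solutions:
 v(x) = C1 + C2*x^(11/9)


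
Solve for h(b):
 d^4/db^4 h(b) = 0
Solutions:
 h(b) = C1 + C2*b + C3*b^2 + C4*b^3


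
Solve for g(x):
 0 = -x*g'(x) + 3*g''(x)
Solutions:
 g(x) = C1 + C2*erfi(sqrt(6)*x/6)


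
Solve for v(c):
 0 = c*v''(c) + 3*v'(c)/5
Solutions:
 v(c) = C1 + C2*c^(2/5)


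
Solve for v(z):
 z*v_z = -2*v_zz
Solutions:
 v(z) = C1 + C2*erf(z/2)


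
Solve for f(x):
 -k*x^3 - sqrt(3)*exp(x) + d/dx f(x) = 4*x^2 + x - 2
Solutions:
 f(x) = C1 + k*x^4/4 + 4*x^3/3 + x^2/2 - 2*x + sqrt(3)*exp(x)


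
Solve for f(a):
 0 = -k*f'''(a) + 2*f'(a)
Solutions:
 f(a) = C1 + C2*exp(-sqrt(2)*a*sqrt(1/k)) + C3*exp(sqrt(2)*a*sqrt(1/k))


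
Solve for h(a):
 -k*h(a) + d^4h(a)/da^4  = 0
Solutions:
 h(a) = C1*exp(-a*k^(1/4)) + C2*exp(a*k^(1/4)) + C3*exp(-I*a*k^(1/4)) + C4*exp(I*a*k^(1/4))


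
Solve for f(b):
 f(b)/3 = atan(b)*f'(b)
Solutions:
 f(b) = C1*exp(Integral(1/atan(b), b)/3)


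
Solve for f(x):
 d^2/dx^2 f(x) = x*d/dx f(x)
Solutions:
 f(x) = C1 + C2*erfi(sqrt(2)*x/2)


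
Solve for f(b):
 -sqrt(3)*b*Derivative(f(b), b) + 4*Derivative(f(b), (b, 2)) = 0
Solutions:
 f(b) = C1 + C2*erfi(sqrt(2)*3^(1/4)*b/4)


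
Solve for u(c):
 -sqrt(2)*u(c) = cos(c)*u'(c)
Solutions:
 u(c) = C1*(sin(c) - 1)^(sqrt(2)/2)/(sin(c) + 1)^(sqrt(2)/2)


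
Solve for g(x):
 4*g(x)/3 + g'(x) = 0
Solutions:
 g(x) = C1*exp(-4*x/3)


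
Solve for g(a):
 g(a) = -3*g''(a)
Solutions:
 g(a) = C1*sin(sqrt(3)*a/3) + C2*cos(sqrt(3)*a/3)


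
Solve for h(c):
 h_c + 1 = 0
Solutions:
 h(c) = C1 - c


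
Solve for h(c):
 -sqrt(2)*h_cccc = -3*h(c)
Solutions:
 h(c) = C1*exp(-2^(7/8)*3^(1/4)*c/2) + C2*exp(2^(7/8)*3^(1/4)*c/2) + C3*sin(2^(7/8)*3^(1/4)*c/2) + C4*cos(2^(7/8)*3^(1/4)*c/2)


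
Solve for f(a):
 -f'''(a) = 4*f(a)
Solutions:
 f(a) = C3*exp(-2^(2/3)*a) + (C1*sin(2^(2/3)*sqrt(3)*a/2) + C2*cos(2^(2/3)*sqrt(3)*a/2))*exp(2^(2/3)*a/2)


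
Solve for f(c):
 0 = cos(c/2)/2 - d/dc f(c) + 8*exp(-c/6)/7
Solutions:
 f(c) = C1 + sin(c/2) - 48*exp(-c/6)/7


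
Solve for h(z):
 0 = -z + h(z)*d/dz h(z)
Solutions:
 h(z) = -sqrt(C1 + z^2)
 h(z) = sqrt(C1 + z^2)


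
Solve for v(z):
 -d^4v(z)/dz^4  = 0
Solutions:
 v(z) = C1 + C2*z + C3*z^2 + C4*z^3


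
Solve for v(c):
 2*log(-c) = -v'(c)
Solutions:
 v(c) = C1 - 2*c*log(-c) + 2*c


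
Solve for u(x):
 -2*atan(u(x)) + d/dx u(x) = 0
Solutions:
 Integral(1/atan(_y), (_y, u(x))) = C1 + 2*x


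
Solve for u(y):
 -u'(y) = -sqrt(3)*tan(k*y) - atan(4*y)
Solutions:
 u(y) = C1 + y*atan(4*y) + sqrt(3)*Piecewise((-log(cos(k*y))/k, Ne(k, 0)), (0, True)) - log(16*y^2 + 1)/8


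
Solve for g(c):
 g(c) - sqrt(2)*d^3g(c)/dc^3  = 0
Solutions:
 g(c) = C3*exp(2^(5/6)*c/2) + (C1*sin(2^(5/6)*sqrt(3)*c/4) + C2*cos(2^(5/6)*sqrt(3)*c/4))*exp(-2^(5/6)*c/4)


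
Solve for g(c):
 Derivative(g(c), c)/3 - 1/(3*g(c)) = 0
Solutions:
 g(c) = -sqrt(C1 + 2*c)
 g(c) = sqrt(C1 + 2*c)


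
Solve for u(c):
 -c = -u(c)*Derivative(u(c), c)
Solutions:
 u(c) = -sqrt(C1 + c^2)
 u(c) = sqrt(C1 + c^2)


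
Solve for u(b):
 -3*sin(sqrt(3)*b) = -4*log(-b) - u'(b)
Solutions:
 u(b) = C1 - 4*b*log(-b) + 4*b - sqrt(3)*cos(sqrt(3)*b)


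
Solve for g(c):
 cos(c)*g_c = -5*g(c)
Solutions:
 g(c) = C1*sqrt(sin(c) - 1)*(sin(c)^2 - 2*sin(c) + 1)/(sqrt(sin(c) + 1)*(sin(c)^2 + 2*sin(c) + 1))


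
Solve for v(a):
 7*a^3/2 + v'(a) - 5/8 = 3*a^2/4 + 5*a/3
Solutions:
 v(a) = C1 - 7*a^4/8 + a^3/4 + 5*a^2/6 + 5*a/8


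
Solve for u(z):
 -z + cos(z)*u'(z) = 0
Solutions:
 u(z) = C1 + Integral(z/cos(z), z)


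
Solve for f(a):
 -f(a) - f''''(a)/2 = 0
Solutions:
 f(a) = (C1*sin(2^(3/4)*a/2) + C2*cos(2^(3/4)*a/2))*exp(-2^(3/4)*a/2) + (C3*sin(2^(3/4)*a/2) + C4*cos(2^(3/4)*a/2))*exp(2^(3/4)*a/2)


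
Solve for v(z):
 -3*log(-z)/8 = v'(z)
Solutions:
 v(z) = C1 - 3*z*log(-z)/8 + 3*z/8


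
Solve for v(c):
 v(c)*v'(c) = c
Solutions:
 v(c) = -sqrt(C1 + c^2)
 v(c) = sqrt(C1 + c^2)


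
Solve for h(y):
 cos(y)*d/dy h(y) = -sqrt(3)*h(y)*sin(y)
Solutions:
 h(y) = C1*cos(y)^(sqrt(3))


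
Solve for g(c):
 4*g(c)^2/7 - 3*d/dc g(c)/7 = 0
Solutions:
 g(c) = -3/(C1 + 4*c)


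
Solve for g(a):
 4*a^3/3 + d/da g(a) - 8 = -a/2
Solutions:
 g(a) = C1 - a^4/3 - a^2/4 + 8*a


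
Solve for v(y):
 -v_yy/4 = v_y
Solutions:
 v(y) = C1 + C2*exp(-4*y)


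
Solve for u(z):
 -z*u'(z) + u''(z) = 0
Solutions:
 u(z) = C1 + C2*erfi(sqrt(2)*z/2)


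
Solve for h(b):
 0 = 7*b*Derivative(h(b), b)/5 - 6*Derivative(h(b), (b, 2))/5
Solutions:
 h(b) = C1 + C2*erfi(sqrt(21)*b/6)


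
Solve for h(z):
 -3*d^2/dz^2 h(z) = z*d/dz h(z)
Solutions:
 h(z) = C1 + C2*erf(sqrt(6)*z/6)


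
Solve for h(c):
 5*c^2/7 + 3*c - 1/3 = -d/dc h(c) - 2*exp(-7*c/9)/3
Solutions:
 h(c) = C1 - 5*c^3/21 - 3*c^2/2 + c/3 + 6*exp(-7*c/9)/7


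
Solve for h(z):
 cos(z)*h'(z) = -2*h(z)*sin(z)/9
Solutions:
 h(z) = C1*cos(z)^(2/9)


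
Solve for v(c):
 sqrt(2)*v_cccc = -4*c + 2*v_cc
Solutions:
 v(c) = C1 + C2*c + C3*exp(-2^(1/4)*c) + C4*exp(2^(1/4)*c) + c^3/3


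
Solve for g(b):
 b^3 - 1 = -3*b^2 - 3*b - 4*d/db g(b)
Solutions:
 g(b) = C1 - b^4/16 - b^3/4 - 3*b^2/8 + b/4


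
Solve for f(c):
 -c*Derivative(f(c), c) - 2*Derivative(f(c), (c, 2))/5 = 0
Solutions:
 f(c) = C1 + C2*erf(sqrt(5)*c/2)


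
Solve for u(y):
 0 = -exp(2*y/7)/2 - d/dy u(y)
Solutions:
 u(y) = C1 - 7*exp(2*y/7)/4
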